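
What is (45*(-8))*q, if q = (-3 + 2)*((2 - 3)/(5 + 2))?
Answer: -360/7 ≈ -51.429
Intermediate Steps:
q = ⅐ (q = -(-1)/7 = -1*(-⅐) = ⅐ ≈ 0.14286)
(45*(-8))*q = (45*(-8))*(⅐) = -360*⅐ = -360/7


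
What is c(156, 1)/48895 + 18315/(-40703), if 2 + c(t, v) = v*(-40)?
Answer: -128174493/284310455 ≈ -0.45083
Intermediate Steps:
c(t, v) = -2 - 40*v (c(t, v) = -2 + v*(-40) = -2 - 40*v)
c(156, 1)/48895 + 18315/(-40703) = (-2 - 40*1)/48895 + 18315/(-40703) = (-2 - 40)*(1/48895) + 18315*(-1/40703) = -42*1/48895 - 18315/40703 = -6/6985 - 18315/40703 = -128174493/284310455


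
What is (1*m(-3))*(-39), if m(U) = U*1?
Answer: 117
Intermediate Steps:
m(U) = U
(1*m(-3))*(-39) = (1*(-3))*(-39) = -3*(-39) = 117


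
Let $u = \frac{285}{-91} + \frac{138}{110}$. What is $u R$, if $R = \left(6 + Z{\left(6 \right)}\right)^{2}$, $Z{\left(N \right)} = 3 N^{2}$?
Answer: $- \frac{122110416}{5005} \approx -24398.0$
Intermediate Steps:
$u = - \frac{9396}{5005}$ ($u = 285 \left(- \frac{1}{91}\right) + 138 \cdot \frac{1}{110} = - \frac{285}{91} + \frac{69}{55} = - \frac{9396}{5005} \approx -1.8773$)
$R = 12996$ ($R = \left(6 + 3 \cdot 6^{2}\right)^{2} = \left(6 + 3 \cdot 36\right)^{2} = \left(6 + 108\right)^{2} = 114^{2} = 12996$)
$u R = \left(- \frac{9396}{5005}\right) 12996 = - \frac{122110416}{5005}$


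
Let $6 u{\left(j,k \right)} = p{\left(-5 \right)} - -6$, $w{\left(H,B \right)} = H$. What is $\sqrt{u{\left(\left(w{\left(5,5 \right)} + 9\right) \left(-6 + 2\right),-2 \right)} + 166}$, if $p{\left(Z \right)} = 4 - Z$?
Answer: $\frac{\sqrt{674}}{2} \approx 12.981$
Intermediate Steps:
$u{\left(j,k \right)} = \frac{5}{2}$ ($u{\left(j,k \right)} = \frac{\left(4 - -5\right) - -6}{6} = \frac{\left(4 + 5\right) + 6}{6} = \frac{9 + 6}{6} = \frac{1}{6} \cdot 15 = \frac{5}{2}$)
$\sqrt{u{\left(\left(w{\left(5,5 \right)} + 9\right) \left(-6 + 2\right),-2 \right)} + 166} = \sqrt{\frac{5}{2} + 166} = \sqrt{\frac{337}{2}} = \frac{\sqrt{674}}{2}$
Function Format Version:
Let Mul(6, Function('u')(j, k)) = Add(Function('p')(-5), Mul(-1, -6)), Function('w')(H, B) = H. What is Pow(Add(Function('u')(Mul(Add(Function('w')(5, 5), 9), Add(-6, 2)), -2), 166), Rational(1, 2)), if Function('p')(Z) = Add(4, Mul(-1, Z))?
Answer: Mul(Rational(1, 2), Pow(674, Rational(1, 2))) ≈ 12.981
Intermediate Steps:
Function('u')(j, k) = Rational(5, 2) (Function('u')(j, k) = Mul(Rational(1, 6), Add(Add(4, Mul(-1, -5)), Mul(-1, -6))) = Mul(Rational(1, 6), Add(Add(4, 5), 6)) = Mul(Rational(1, 6), Add(9, 6)) = Mul(Rational(1, 6), 15) = Rational(5, 2))
Pow(Add(Function('u')(Mul(Add(Function('w')(5, 5), 9), Add(-6, 2)), -2), 166), Rational(1, 2)) = Pow(Add(Rational(5, 2), 166), Rational(1, 2)) = Pow(Rational(337, 2), Rational(1, 2)) = Mul(Rational(1, 2), Pow(674, Rational(1, 2)))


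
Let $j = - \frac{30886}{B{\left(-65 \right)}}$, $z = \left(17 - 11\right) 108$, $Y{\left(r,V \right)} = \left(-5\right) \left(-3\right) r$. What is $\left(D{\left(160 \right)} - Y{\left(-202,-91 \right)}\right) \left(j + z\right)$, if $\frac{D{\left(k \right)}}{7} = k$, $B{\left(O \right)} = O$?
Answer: $\frac{60594980}{13} \approx 4.6612 \cdot 10^{6}$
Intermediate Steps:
$Y{\left(r,V \right)} = 15 r$
$z = 648$ ($z = 6 \cdot 108 = 648$)
$D{\left(k \right)} = 7 k$
$j = \frac{30886}{65}$ ($j = - \frac{30886}{-65} = \left(-30886\right) \left(- \frac{1}{65}\right) = \frac{30886}{65} \approx 475.17$)
$\left(D{\left(160 \right)} - Y{\left(-202,-91 \right)}\right) \left(j + z\right) = \left(7 \cdot 160 - 15 \left(-202\right)\right) \left(\frac{30886}{65} + 648\right) = \left(1120 - -3030\right) \frac{73006}{65} = \left(1120 + 3030\right) \frac{73006}{65} = 4150 \cdot \frac{73006}{65} = \frac{60594980}{13}$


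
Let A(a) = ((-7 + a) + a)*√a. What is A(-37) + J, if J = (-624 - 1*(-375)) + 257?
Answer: 8 - 81*I*√37 ≈ 8.0 - 492.7*I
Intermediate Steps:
A(a) = √a*(-7 + 2*a) (A(a) = (-7 + 2*a)*√a = √a*(-7 + 2*a))
J = 8 (J = (-624 + 375) + 257 = -249 + 257 = 8)
A(-37) + J = √(-37)*(-7 + 2*(-37)) + 8 = (I*√37)*(-7 - 74) + 8 = (I*√37)*(-81) + 8 = -81*I*√37 + 8 = 8 - 81*I*√37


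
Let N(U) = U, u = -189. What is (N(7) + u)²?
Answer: 33124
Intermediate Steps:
(N(7) + u)² = (7 - 189)² = (-182)² = 33124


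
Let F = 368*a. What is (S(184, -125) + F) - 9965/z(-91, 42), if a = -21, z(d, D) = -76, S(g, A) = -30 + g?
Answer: -565659/76 ≈ -7442.9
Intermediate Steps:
F = -7728 (F = 368*(-21) = -7728)
(S(184, -125) + F) - 9965/z(-91, 42) = ((-30 + 184) - 7728) - 9965/(-76) = (154 - 7728) - 9965*(-1/76) = -7574 + 9965/76 = -565659/76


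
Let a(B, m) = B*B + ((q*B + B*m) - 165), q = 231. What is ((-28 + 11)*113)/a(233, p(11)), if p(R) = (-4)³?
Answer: -1921/93035 ≈ -0.020648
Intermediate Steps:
p(R) = -64
a(B, m) = -165 + B² + 231*B + B*m (a(B, m) = B*B + ((231*B + B*m) - 165) = B² + (-165 + 231*B + B*m) = -165 + B² + 231*B + B*m)
((-28 + 11)*113)/a(233, p(11)) = ((-28 + 11)*113)/(-165 + 233² + 231*233 + 233*(-64)) = (-17*113)/(-165 + 54289 + 53823 - 14912) = -1921/93035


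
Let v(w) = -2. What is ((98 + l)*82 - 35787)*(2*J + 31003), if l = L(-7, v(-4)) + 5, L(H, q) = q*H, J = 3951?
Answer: -1019038665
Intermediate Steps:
L(H, q) = H*q
l = 19 (l = -7*(-2) + 5 = 14 + 5 = 19)
((98 + l)*82 - 35787)*(2*J + 31003) = ((98 + 19)*82 - 35787)*(2*3951 + 31003) = (117*82 - 35787)*(7902 + 31003) = (9594 - 35787)*38905 = -26193*38905 = -1019038665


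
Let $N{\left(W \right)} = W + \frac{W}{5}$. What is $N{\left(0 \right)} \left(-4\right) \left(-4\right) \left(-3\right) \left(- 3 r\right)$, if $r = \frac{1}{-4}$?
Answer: $0$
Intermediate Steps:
$r = - \frac{1}{4} \approx -0.25$
$N{\left(W \right)} = \frac{6 W}{5}$ ($N{\left(W \right)} = W + W \frac{1}{5} = W + \frac{W}{5} = \frac{6 W}{5}$)
$N{\left(0 \right)} \left(-4\right) \left(-4\right) \left(-3\right) \left(- 3 r\right) = \frac{6}{5} \cdot 0 \left(-4\right) \left(-4\right) \left(-3\right) \left(\left(-3\right) \left(- \frac{1}{4}\right)\right) = 0 \cdot 16 \left(-3\right) \frac{3}{4} = 0 \left(-48\right) \frac{3}{4} = 0 \cdot \frac{3}{4} = 0$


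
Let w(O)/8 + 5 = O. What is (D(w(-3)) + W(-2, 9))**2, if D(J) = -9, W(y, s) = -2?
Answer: 121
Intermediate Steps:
w(O) = -40 + 8*O
(D(w(-3)) + W(-2, 9))**2 = (-9 - 2)**2 = (-11)**2 = 121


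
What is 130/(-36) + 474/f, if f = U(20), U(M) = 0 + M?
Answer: 904/45 ≈ 20.089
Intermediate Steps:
U(M) = M
f = 20
130/(-36) + 474/f = 130/(-36) + 474/20 = 130*(-1/36) + 474*(1/20) = -65/18 + 237/10 = 904/45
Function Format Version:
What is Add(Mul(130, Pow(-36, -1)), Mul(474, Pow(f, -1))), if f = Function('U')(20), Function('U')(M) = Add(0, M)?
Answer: Rational(904, 45) ≈ 20.089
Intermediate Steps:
Function('U')(M) = M
f = 20
Add(Mul(130, Pow(-36, -1)), Mul(474, Pow(f, -1))) = Add(Mul(130, Pow(-36, -1)), Mul(474, Pow(20, -1))) = Add(Mul(130, Rational(-1, 36)), Mul(474, Rational(1, 20))) = Add(Rational(-65, 18), Rational(237, 10)) = Rational(904, 45)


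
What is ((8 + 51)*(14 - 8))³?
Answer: 44361864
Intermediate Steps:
((8 + 51)*(14 - 8))³ = (59*6)³ = 354³ = 44361864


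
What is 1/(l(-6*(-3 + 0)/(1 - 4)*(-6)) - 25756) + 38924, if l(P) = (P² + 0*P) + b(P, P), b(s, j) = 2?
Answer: 952003191/24458 ≈ 38924.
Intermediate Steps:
l(P) = 2 + P² (l(P) = (P² + 0*P) + 2 = (P² + 0) + 2 = P² + 2 = 2 + P²)
1/(l(-6*(-3 + 0)/(1 - 4)*(-6)) - 25756) + 38924 = 1/((2 + (-6*(-3 + 0)/(1 - 4)*(-6))²) - 25756) + 38924 = 1/((2 + (-(-18)/(-3)*(-6))²) - 25756) + 38924 = 1/((2 + (-(-18)*(-1)/3*(-6))²) - 25756) + 38924 = 1/((2 + (-6*1*(-6))²) - 25756) + 38924 = 1/((2 + (-6*(-6))²) - 25756) + 38924 = 1/((2 + 36²) - 25756) + 38924 = 1/((2 + 1296) - 25756) + 38924 = 1/(1298 - 25756) + 38924 = 1/(-24458) + 38924 = -1/24458 + 38924 = 952003191/24458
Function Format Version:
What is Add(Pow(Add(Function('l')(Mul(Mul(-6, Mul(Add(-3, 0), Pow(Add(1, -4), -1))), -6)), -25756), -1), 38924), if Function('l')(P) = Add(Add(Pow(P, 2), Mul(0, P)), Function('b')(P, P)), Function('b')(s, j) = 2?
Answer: Rational(952003191, 24458) ≈ 38924.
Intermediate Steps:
Function('l')(P) = Add(2, Pow(P, 2)) (Function('l')(P) = Add(Add(Pow(P, 2), Mul(0, P)), 2) = Add(Add(Pow(P, 2), 0), 2) = Add(Pow(P, 2), 2) = Add(2, Pow(P, 2)))
Add(Pow(Add(Function('l')(Mul(Mul(-6, Mul(Add(-3, 0), Pow(Add(1, -4), -1))), -6)), -25756), -1), 38924) = Add(Pow(Add(Add(2, Pow(Mul(Mul(-6, Mul(Add(-3, 0), Pow(Add(1, -4), -1))), -6), 2)), -25756), -1), 38924) = Add(Pow(Add(Add(2, Pow(Mul(Mul(-6, Mul(-3, Pow(-3, -1))), -6), 2)), -25756), -1), 38924) = Add(Pow(Add(Add(2, Pow(Mul(Mul(-6, Mul(-3, Rational(-1, 3))), -6), 2)), -25756), -1), 38924) = Add(Pow(Add(Add(2, Pow(Mul(Mul(-6, 1), -6), 2)), -25756), -1), 38924) = Add(Pow(Add(Add(2, Pow(Mul(-6, -6), 2)), -25756), -1), 38924) = Add(Pow(Add(Add(2, Pow(36, 2)), -25756), -1), 38924) = Add(Pow(Add(Add(2, 1296), -25756), -1), 38924) = Add(Pow(Add(1298, -25756), -1), 38924) = Add(Pow(-24458, -1), 38924) = Add(Rational(-1, 24458), 38924) = Rational(952003191, 24458)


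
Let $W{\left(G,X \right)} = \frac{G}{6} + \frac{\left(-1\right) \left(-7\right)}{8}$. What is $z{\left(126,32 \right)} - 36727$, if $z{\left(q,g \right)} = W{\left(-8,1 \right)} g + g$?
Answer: $- \frac{110129}{3} \approx -36710.0$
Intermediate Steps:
$W{\left(G,X \right)} = \frac{7}{8} + \frac{G}{6}$ ($W{\left(G,X \right)} = G \frac{1}{6} + 7 \cdot \frac{1}{8} = \frac{G}{6} + \frac{7}{8} = \frac{7}{8} + \frac{G}{6}$)
$z{\left(q,g \right)} = \frac{13 g}{24}$ ($z{\left(q,g \right)} = \left(\frac{7}{8} + \frac{1}{6} \left(-8\right)\right) g + g = \left(\frac{7}{8} - \frac{4}{3}\right) g + g = - \frac{11 g}{24} + g = \frac{13 g}{24}$)
$z{\left(126,32 \right)} - 36727 = \frac{13}{24} \cdot 32 - 36727 = \frac{52}{3} - 36727 = - \frac{110129}{3}$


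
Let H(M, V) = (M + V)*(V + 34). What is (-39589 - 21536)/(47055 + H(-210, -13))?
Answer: -20375/14124 ≈ -1.4426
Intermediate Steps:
H(M, V) = (34 + V)*(M + V) (H(M, V) = (M + V)*(34 + V) = (34 + V)*(M + V))
(-39589 - 21536)/(47055 + H(-210, -13)) = (-39589 - 21536)/(47055 + ((-13)² + 34*(-210) + 34*(-13) - 210*(-13))) = -61125/(47055 + (169 - 7140 - 442 + 2730)) = -61125/(47055 - 4683) = -61125/42372 = -61125*1/42372 = -20375/14124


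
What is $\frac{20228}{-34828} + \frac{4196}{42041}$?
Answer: $- \frac{176066765}{366050987} \approx -0.48099$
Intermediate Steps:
$\frac{20228}{-34828} + \frac{4196}{42041} = 20228 \left(- \frac{1}{34828}\right) + 4196 \cdot \frac{1}{42041} = - \frac{5057}{8707} + \frac{4196}{42041} = - \frac{176066765}{366050987}$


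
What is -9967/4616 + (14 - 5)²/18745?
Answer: -186457519/86526920 ≈ -2.1549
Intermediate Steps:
-9967/4616 + (14 - 5)²/18745 = -9967*1/4616 + 9²*(1/18745) = -9967/4616 + 81*(1/18745) = -9967/4616 + 81/18745 = -186457519/86526920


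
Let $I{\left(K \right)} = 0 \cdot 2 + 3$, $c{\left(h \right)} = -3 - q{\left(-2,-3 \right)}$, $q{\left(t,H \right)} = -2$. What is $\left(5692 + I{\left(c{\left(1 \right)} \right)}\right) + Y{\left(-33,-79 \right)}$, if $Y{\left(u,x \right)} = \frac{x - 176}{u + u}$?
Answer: $\frac{125375}{22} \approx 5698.9$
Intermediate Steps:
$Y{\left(u,x \right)} = \frac{-176 + x}{2 u}$
$c{\left(h \right)} = -1$ ($c{\left(h \right)} = -3 - -2 = -3 + 2 = -1$)
$I{\left(K \right)} = 3$ ($I{\left(K \right)} = 0 + 3 = 3$)
$\left(5692 + I{\left(c{\left(1 \right)} \right)}\right) + Y{\left(-33,-79 \right)} = \left(5692 + 3\right) + \frac{-176 - 79}{2 \left(-33\right)} = 5695 + \frac{1}{2} \left(- \frac{1}{33}\right) \left(-255\right) = 5695 + \frac{85}{22} = \frac{125375}{22}$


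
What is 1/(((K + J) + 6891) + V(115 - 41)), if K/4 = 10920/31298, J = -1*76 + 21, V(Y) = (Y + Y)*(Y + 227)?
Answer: 15649/804130056 ≈ 1.9461e-5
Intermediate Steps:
V(Y) = 2*Y*(227 + Y) (V(Y) = (2*Y)*(227 + Y) = 2*Y*(227 + Y))
J = -55 (J = -76 + 21 = -55)
K = 21840/15649 (K = 4*(10920/31298) = 4*(10920*(1/31298)) = 4*(5460/15649) = 21840/15649 ≈ 1.3956)
1/(((K + J) + 6891) + V(115 - 41)) = 1/(((21840/15649 - 55) + 6891) + 2*(115 - 41)*(227 + (115 - 41))) = 1/((-838855/15649 + 6891) + 2*74*(227 + 74)) = 1/(106998404/15649 + 2*74*301) = 1/(106998404/15649 + 44548) = 1/(804130056/15649) = 15649/804130056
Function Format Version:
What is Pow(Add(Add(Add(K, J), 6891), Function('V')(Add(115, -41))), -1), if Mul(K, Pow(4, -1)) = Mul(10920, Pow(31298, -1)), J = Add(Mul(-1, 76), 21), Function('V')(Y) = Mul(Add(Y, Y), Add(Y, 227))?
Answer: Rational(15649, 804130056) ≈ 1.9461e-5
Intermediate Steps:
Function('V')(Y) = Mul(2, Y, Add(227, Y)) (Function('V')(Y) = Mul(Mul(2, Y), Add(227, Y)) = Mul(2, Y, Add(227, Y)))
J = -55 (J = Add(-76, 21) = -55)
K = Rational(21840, 15649) (K = Mul(4, Mul(10920, Pow(31298, -1))) = Mul(4, Mul(10920, Rational(1, 31298))) = Mul(4, Rational(5460, 15649)) = Rational(21840, 15649) ≈ 1.3956)
Pow(Add(Add(Add(K, J), 6891), Function('V')(Add(115, -41))), -1) = Pow(Add(Add(Add(Rational(21840, 15649), -55), 6891), Mul(2, Add(115, -41), Add(227, Add(115, -41)))), -1) = Pow(Add(Add(Rational(-838855, 15649), 6891), Mul(2, 74, Add(227, 74))), -1) = Pow(Add(Rational(106998404, 15649), Mul(2, 74, 301)), -1) = Pow(Add(Rational(106998404, 15649), 44548), -1) = Pow(Rational(804130056, 15649), -1) = Rational(15649, 804130056)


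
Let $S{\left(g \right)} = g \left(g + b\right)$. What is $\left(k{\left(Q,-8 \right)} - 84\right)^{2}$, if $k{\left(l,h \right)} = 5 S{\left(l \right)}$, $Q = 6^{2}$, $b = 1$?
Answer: $43243776$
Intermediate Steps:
$Q = 36$
$S{\left(g \right)} = g \left(1 + g\right)$ ($S{\left(g \right)} = g \left(g + 1\right) = g \left(1 + g\right)$)
$k{\left(l,h \right)} = 5 l \left(1 + l\right)$
$\left(k{\left(Q,-8 \right)} - 84\right)^{2} = \left(5 \cdot 36 \left(1 + 36\right) - 84\right)^{2} = \left(5 \cdot 36 \cdot 37 - 84\right)^{2} = \left(6660 - 84\right)^{2} = 6576^{2} = 43243776$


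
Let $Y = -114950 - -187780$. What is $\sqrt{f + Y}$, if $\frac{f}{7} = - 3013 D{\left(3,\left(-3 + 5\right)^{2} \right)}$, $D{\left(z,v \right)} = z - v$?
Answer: $\sqrt{93921} \approx 306.47$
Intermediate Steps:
$Y = 72830$ ($Y = -114950 + 187780 = 72830$)
$f = 21091$ ($f = 7 \left(- 3013 \left(3 - \left(-3 + 5\right)^{2}\right)\right) = 7 \left(- 3013 \left(3 - 2^{2}\right)\right) = 7 \left(- 3013 \left(3 - 4\right)\right) = 7 \left(\left(-3013\right) \left(-1\right)\right) = 7 \cdot 3013 = 21091$)
$\sqrt{f + Y} = \sqrt{21091 + 72830} = \sqrt{93921}$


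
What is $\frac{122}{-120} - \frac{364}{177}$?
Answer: $- \frac{10879}{3540} \approx -3.0732$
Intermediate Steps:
$\frac{122}{-120} - \frac{364}{177} = 122 \left(- \frac{1}{120}\right) - \frac{364}{177} = - \frac{61}{60} - \frac{364}{177} = - \frac{10879}{3540}$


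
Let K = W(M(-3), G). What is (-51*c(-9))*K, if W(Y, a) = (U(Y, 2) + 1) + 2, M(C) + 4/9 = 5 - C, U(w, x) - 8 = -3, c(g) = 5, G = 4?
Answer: -2040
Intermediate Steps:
U(w, x) = 5 (U(w, x) = 8 - 3 = 5)
M(C) = 41/9 - C (M(C) = -4/9 + (5 - C) = 41/9 - C)
W(Y, a) = 8 (W(Y, a) = (5 + 1) + 2 = 6 + 2 = 8)
K = 8
(-51*c(-9))*K = -51*5*8 = -255*8 = -2040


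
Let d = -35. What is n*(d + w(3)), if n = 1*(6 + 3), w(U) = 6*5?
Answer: -45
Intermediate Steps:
w(U) = 30
n = 9 (n = 1*9 = 9)
n*(d + w(3)) = 9*(-35 + 30) = 9*(-5) = -45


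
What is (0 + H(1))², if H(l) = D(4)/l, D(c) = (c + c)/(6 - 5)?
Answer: 64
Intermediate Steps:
D(c) = 2*c (D(c) = (2*c)/1 = (2*c)*1 = 2*c)
H(l) = 8/l (H(l) = (2*4)/l = 8/l)
(0 + H(1))² = (0 + 8/1)² = (0 + 8*1)² = (0 + 8)² = 8² = 64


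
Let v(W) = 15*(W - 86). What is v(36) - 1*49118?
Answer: -49868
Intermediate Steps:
v(W) = -1290 + 15*W (v(W) = 15*(-86 + W) = -1290 + 15*W)
v(36) - 1*49118 = (-1290 + 15*36) - 1*49118 = (-1290 + 540) - 49118 = -750 - 49118 = -49868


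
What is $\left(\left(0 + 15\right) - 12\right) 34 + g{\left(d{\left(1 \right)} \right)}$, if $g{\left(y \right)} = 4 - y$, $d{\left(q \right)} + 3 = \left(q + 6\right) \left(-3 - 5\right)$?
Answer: $165$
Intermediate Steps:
$d{\left(q \right)} = -51 - 8 q$ ($d{\left(q \right)} = -3 + \left(q + 6\right) \left(-3 - 5\right) = -3 + \left(6 + q\right) \left(-8\right) = -3 - \left(48 + 8 q\right) = -51 - 8 q$)
$\left(\left(0 + 15\right) - 12\right) 34 + g{\left(d{\left(1 \right)} \right)} = \left(\left(0 + 15\right) - 12\right) 34 + \left(4 - \left(-51 - 8\right)\right) = \left(15 - 12\right) 34 + \left(4 - \left(-51 - 8\right)\right) = 3 \cdot 34 + \left(4 - -59\right) = 102 + \left(4 + 59\right) = 102 + 63 = 165$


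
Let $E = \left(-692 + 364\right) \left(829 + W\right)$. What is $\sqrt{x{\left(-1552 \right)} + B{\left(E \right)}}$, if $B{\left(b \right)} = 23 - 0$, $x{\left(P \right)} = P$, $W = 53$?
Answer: $i \sqrt{1529} \approx 39.102 i$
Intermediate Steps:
$E = -289296$ ($E = \left(-692 + 364\right) \left(829 + 53\right) = \left(-328\right) 882 = -289296$)
$B{\left(b \right)} = 23$ ($B{\left(b \right)} = 23 + 0 = 23$)
$\sqrt{x{\left(-1552 \right)} + B{\left(E \right)}} = \sqrt{-1552 + 23} = \sqrt{-1529} = i \sqrt{1529}$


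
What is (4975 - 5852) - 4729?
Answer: -5606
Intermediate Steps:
(4975 - 5852) - 4729 = -877 - 4729 = -5606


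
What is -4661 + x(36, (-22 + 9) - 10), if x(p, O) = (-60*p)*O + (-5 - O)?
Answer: 45037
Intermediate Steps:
x(p, O) = -5 - O - 60*O*p (x(p, O) = -60*O*p + (-5 - O) = -5 - O - 60*O*p)
-4661 + x(36, (-22 + 9) - 10) = -4661 + (-5 - ((-22 + 9) - 10) - 60*((-22 + 9) - 10)*36) = -4661 + (-5 - (-13 - 10) - 60*(-13 - 10)*36) = -4661 + (-5 - 1*(-23) - 60*(-23)*36) = -4661 + (-5 + 23 + 49680) = -4661 + 49698 = 45037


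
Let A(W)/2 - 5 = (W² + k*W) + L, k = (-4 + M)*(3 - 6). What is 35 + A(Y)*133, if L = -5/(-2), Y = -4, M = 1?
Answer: -3290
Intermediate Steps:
k = 9 (k = (-4 + 1)*(3 - 6) = -3*(-3) = 9)
L = 5/2 (L = -5*(-½) = 5/2 ≈ 2.5000)
A(W) = 15 + 2*W² + 18*W (A(W) = 10 + 2*((W² + 9*W) + 5/2) = 10 + 2*(5/2 + W² + 9*W) = 10 + (5 + 2*W² + 18*W) = 15 + 2*W² + 18*W)
35 + A(Y)*133 = 35 + (15 + 2*(-4)² + 18*(-4))*133 = 35 + (15 + 2*16 - 72)*133 = 35 + (15 + 32 - 72)*133 = 35 - 25*133 = 35 - 3325 = -3290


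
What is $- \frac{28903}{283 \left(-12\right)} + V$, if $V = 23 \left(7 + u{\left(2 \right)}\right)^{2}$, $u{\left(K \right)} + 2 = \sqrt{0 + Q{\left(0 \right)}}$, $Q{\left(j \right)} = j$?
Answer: $\frac{1981603}{3396} \approx 583.51$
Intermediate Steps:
$u{\left(K \right)} = -2$ ($u{\left(K \right)} = -2 + \sqrt{0 + 0} = -2 + \sqrt{0} = -2 + 0 = -2$)
$V = 575$ ($V = 23 \left(7 - 2\right)^{2} = 23 \cdot 5^{2} = 23 \cdot 25 = 575$)
$- \frac{28903}{283 \left(-12\right)} + V = - \frac{28903}{283 \left(-12\right)} + 575 = - \frac{28903}{-3396} + 575 = \left(-28903\right) \left(- \frac{1}{3396}\right) + 575 = \frac{28903}{3396} + 575 = \frac{1981603}{3396}$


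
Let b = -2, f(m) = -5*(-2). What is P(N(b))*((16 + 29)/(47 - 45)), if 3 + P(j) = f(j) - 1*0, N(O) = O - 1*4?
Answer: 315/2 ≈ 157.50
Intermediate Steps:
f(m) = 10
N(O) = -4 + O (N(O) = O - 4 = -4 + O)
P(j) = 7 (P(j) = -3 + (10 - 1*0) = -3 + (10 + 0) = -3 + 10 = 7)
P(N(b))*((16 + 29)/(47 - 45)) = 7*((16 + 29)/(47 - 45)) = 7*(45/2) = 315/2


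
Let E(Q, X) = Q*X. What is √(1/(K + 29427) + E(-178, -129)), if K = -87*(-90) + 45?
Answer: 5*√1278009081582/37302 ≈ 151.53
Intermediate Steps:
K = 7875 (K = 7830 + 45 = 7875)
√(1/(K + 29427) + E(-178, -129)) = √(1/(7875 + 29427) - 178*(-129)) = √(1/37302 + 22962) = √(856528525/37302) = 5*√1278009081582/37302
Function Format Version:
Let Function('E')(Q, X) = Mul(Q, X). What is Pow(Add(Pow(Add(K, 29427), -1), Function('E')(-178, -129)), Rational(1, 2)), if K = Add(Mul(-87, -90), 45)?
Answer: Mul(Rational(5, 37302), Pow(1278009081582, Rational(1, 2))) ≈ 151.53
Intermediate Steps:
K = 7875 (K = Add(7830, 45) = 7875)
Pow(Add(Pow(Add(K, 29427), -1), Function('E')(-178, -129)), Rational(1, 2)) = Pow(Add(Pow(Add(7875, 29427), -1), Mul(-178, -129)), Rational(1, 2)) = Pow(Add(Pow(37302, -1), 22962), Rational(1, 2)) = Pow(Add(Rational(1, 37302), 22962), Rational(1, 2)) = Pow(Rational(856528525, 37302), Rational(1, 2)) = Mul(Rational(5, 37302), Pow(1278009081582, Rational(1, 2)))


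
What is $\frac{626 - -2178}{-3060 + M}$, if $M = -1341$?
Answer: $- \frac{2804}{4401} \approx -0.63713$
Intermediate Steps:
$\frac{626 - -2178}{-3060 + M} = \frac{626 - -2178}{-3060 - 1341} = \frac{626 + 2178}{-4401} = 2804 \left(- \frac{1}{4401}\right) = - \frac{2804}{4401}$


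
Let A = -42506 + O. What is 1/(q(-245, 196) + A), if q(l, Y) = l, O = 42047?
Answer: -1/704 ≈ -0.0014205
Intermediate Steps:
A = -459 (A = -42506 + 42047 = -459)
1/(q(-245, 196) + A) = 1/(-245 - 459) = 1/(-704) = -1/704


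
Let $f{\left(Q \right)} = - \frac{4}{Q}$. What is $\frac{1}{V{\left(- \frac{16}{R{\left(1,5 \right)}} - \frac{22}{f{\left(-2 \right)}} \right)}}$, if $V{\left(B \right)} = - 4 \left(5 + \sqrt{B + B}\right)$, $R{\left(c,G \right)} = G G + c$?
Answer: $- \frac{65}{2508} + \frac{i \sqrt{3926}}{2508} \approx -0.025917 + 0.024983 i$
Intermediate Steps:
$R{\left(c,G \right)} = c + G^{2}$ ($R{\left(c,G \right)} = G^{2} + c = c + G^{2}$)
$V{\left(B \right)} = -20 - 4 \sqrt{2} \sqrt{B}$ ($V{\left(B \right)} = - 4 \left(5 + \sqrt{2 B}\right) = - 4 \left(5 + \sqrt{2} \sqrt{B}\right) = -20 - 4 \sqrt{2} \sqrt{B}$)
$\frac{1}{V{\left(- \frac{16}{R{\left(1,5 \right)}} - \frac{22}{f{\left(-2 \right)}} \right)}} = \frac{1}{-20 - 4 \sqrt{2} \sqrt{- \frac{16}{1 + 5^{2}} - \frac{22}{\left(-4\right) \frac{1}{-2}}}} = \frac{1}{-20 - 4 \sqrt{2} \sqrt{- \frac{16}{1 + 25} - \frac{22}{\left(-4\right) \left(- \frac{1}{2}\right)}}} = \frac{1}{-20 - 4 \sqrt{2} \sqrt{- \frac{16}{26} - \frac{22}{2}}} = \frac{1}{-20 - 4 \sqrt{2} \sqrt{\left(-16\right) \frac{1}{26} - 11}} = \frac{1}{-20 - 4 \sqrt{2} \sqrt{- \frac{8}{13} - 11}} = \frac{1}{-20 - 4 \sqrt{2} \sqrt{- \frac{151}{13}}} = \frac{1}{-20 - 4 \sqrt{2} \frac{i \sqrt{1963}}{13}} = \frac{1}{-20 - \frac{4 i \sqrt{3926}}{13}}$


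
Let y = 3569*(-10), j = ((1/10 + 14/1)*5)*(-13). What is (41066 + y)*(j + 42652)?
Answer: 224370048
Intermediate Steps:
j = -1833/2 (j = ((1*(⅒) + 14*1)*5)*(-13) = ((⅒ + 14)*5)*(-13) = ((141/10)*5)*(-13) = (141/2)*(-13) = -1833/2 ≈ -916.50)
y = -35690
(41066 + y)*(j + 42652) = (41066 - 35690)*(-1833/2 + 42652) = 5376*(83471/2) = 224370048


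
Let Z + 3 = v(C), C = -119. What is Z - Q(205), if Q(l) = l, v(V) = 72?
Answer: -136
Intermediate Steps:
Z = 69 (Z = -3 + 72 = 69)
Z - Q(205) = 69 - 1*205 = 69 - 205 = -136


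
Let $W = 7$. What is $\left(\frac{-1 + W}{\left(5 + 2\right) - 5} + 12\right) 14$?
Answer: $210$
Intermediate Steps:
$\left(\frac{-1 + W}{\left(5 + 2\right) - 5} + 12\right) 14 = \left(\frac{-1 + 7}{\left(5 + 2\right) - 5} + 12\right) 14 = \left(\frac{6}{7 - 5} + 12\right) 14 = \left(\frac{6}{2} + 12\right) 14 = \left(6 \cdot \frac{1}{2} + 12\right) 14 = \left(3 + 12\right) 14 = 15 \cdot 14 = 210$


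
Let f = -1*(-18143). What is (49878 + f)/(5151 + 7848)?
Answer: 68021/12999 ≈ 5.2328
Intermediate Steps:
f = 18143
(49878 + f)/(5151 + 7848) = (49878 + 18143)/(5151 + 7848) = 68021/12999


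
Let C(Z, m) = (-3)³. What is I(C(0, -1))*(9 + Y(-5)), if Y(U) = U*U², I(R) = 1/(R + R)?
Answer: 58/27 ≈ 2.1481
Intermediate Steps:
C(Z, m) = -27
I(R) = 1/(2*R)
Y(U) = U³
I(C(0, -1))*(9 + Y(-5)) = ((½)/(-27))*(9 + (-5)³) = ((½)*(-1/27))*(9 - 125) = -1/54*(-116) = 58/27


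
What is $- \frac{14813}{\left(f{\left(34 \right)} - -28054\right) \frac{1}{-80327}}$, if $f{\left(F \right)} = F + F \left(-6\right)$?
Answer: $\frac{1189883851}{27884} \approx 42673.0$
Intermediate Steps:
$f{\left(F \right)} = - 5 F$ ($f{\left(F \right)} = F - 6 F = - 5 F$)
$- \frac{14813}{\left(f{\left(34 \right)} - -28054\right) \frac{1}{-80327}} = - \frac{14813}{\left(\left(-5\right) 34 - -28054\right) \frac{1}{-80327}} = - \frac{14813}{\left(-170 + 28054\right) \left(- \frac{1}{80327}\right)} = - \frac{14813}{27884 \left(- \frac{1}{80327}\right)} = - \frac{14813}{- \frac{27884}{80327}} = \left(-14813\right) \left(- \frac{80327}{27884}\right) = \frac{1189883851}{27884}$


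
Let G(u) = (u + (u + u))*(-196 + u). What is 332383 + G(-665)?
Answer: 2050078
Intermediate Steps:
G(u) = 3*u*(-196 + u) (G(u) = (u + 2*u)*(-196 + u) = (3*u)*(-196 + u) = 3*u*(-196 + u))
332383 + G(-665) = 332383 + 3*(-665)*(-196 - 665) = 332383 + 3*(-665)*(-861) = 332383 + 1717695 = 2050078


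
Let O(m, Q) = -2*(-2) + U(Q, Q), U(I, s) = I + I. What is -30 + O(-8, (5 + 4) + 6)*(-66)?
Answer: -2274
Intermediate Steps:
U(I, s) = 2*I
O(m, Q) = 4 + 2*Q (O(m, Q) = -2*(-2) + 2*Q = 4 + 2*Q)
-30 + O(-8, (5 + 4) + 6)*(-66) = -30 + (4 + 2*((5 + 4) + 6))*(-66) = -30 + (4 + 2*(9 + 6))*(-66) = -30 + (4 + 2*15)*(-66) = -30 + (4 + 30)*(-66) = -30 + 34*(-66) = -30 - 2244 = -2274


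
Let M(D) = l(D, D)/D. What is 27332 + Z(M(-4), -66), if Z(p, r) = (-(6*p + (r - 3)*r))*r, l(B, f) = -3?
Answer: 328193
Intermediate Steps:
M(D) = -3/D
Z(p, r) = r*(-6*p - r*(-3 + r)) (Z(p, r) = (-(6*p + (-3 + r)*r))*r = (-(6*p + r*(-3 + r)))*r = (-6*p - r*(-3 + r))*r = r*(-6*p - r*(-3 + r)))
27332 + Z(M(-4), -66) = 27332 - 66*(-1*(-66)**2 - (-18)/(-4) + 3*(-66)) = 27332 - 66*(-1*4356 - (-18)*(-1)/4 - 198) = 27332 - 66*(-4356 - 6*3/4 - 198) = 27332 - 66*(-4356 - 9/2 - 198) = 27332 - 66*(-9117/2) = 27332 + 300861 = 328193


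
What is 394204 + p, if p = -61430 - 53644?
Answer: 279130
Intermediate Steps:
p = -115074
394204 + p = 394204 - 115074 = 279130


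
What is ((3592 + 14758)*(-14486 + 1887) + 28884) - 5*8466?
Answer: -231205096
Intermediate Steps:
((3592 + 14758)*(-14486 + 1887) + 28884) - 5*8466 = (18350*(-12599) + 28884) - 42330 = (-231191650 + 28884) - 42330 = -231162766 - 42330 = -231205096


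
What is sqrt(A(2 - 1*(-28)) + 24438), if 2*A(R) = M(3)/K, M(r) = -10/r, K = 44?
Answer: sqrt(106451763)/66 ≈ 156.33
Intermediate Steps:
A(R) = -5/132 (A(R) = (-10/3/44)/2 = (-10*1/3*(1/44))/2 = (-10/3*1/44)/2 = (1/2)*(-5/66) = -5/132)
sqrt(A(2 - 1*(-28)) + 24438) = sqrt(-5/132 + 24438) = sqrt(3225811/132) = sqrt(106451763)/66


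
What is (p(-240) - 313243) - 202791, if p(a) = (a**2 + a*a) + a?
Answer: -401074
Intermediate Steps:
p(a) = a + 2*a**2 (p(a) = (a**2 + a**2) + a = 2*a**2 + a = a + 2*a**2)
(p(-240) - 313243) - 202791 = (-240*(1 + 2*(-240)) - 313243) - 202791 = (-240*(1 - 480) - 313243) - 202791 = (-240*(-479) - 313243) - 202791 = (114960 - 313243) - 202791 = -198283 - 202791 = -401074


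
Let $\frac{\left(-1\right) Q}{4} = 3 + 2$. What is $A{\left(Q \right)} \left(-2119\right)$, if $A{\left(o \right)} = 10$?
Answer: $-21190$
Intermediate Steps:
$Q = -20$ ($Q = - 4 \left(3 + 2\right) = \left(-4\right) 5 = -20$)
$A{\left(Q \right)} \left(-2119\right) = 10 \left(-2119\right) = -21190$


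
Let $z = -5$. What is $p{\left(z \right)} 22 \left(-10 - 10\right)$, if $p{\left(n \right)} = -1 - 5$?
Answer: $2640$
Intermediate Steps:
$p{\left(n \right)} = -6$ ($p{\left(n \right)} = -1 - 5 = -6$)
$p{\left(z \right)} 22 \left(-10 - 10\right) = \left(-6\right) 22 \left(-10 - 10\right) = \left(-132\right) \left(-20\right) = 2640$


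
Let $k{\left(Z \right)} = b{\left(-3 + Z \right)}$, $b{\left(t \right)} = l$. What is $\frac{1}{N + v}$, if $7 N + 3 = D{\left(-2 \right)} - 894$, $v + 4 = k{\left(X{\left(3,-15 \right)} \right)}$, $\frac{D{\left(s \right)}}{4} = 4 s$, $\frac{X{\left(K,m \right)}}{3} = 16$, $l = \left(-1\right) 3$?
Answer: $- \frac{7}{978} \approx -0.0071575$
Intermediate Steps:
$l = -3$
$b{\left(t \right)} = -3$
$X{\left(K,m \right)} = 48$ ($X{\left(K,m \right)} = 3 \cdot 16 = 48$)
$D{\left(s \right)} = 16 s$ ($D{\left(s \right)} = 4 \cdot 4 s = 16 s$)
$k{\left(Z \right)} = -3$
$v = -7$ ($v = -4 - 3 = -7$)
$N = - \frac{929}{7}$ ($N = - \frac{3}{7} + \frac{16 \left(-2\right) - 894}{7} = - \frac{3}{7} + \frac{-32 - 894}{7} = - \frac{3}{7} + \frac{1}{7} \left(-926\right) = - \frac{3}{7} - \frac{926}{7} = - \frac{929}{7} \approx -132.71$)
$\frac{1}{N + v} = \frac{1}{- \frac{929}{7} - 7} = \frac{1}{- \frac{978}{7}} = - \frac{7}{978}$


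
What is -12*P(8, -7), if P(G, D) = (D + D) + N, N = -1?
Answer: 180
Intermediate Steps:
P(G, D) = -1 + 2*D (P(G, D) = (D + D) - 1 = 2*D - 1 = -1 + 2*D)
-12*P(8, -7) = -12*(-1 + 2*(-7)) = -12*(-1 - 14) = -12*(-15) = 180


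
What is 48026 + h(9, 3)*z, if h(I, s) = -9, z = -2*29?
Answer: 48548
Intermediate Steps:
z = -58
48026 + h(9, 3)*z = 48026 - 9*(-58) = 48026 + 522 = 48548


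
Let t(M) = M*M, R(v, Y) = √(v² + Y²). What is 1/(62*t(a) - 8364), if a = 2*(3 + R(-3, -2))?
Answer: 727/5081852 + 93*√13/1270463 ≈ 0.00040699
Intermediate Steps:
R(v, Y) = √(Y² + v²)
a = 6 + 2*√13 (a = 2*(3 + √((-2)² + (-3)²)) = 2*(3 + √(4 + 9)) = 2*(3 + √13) = 6 + 2*√13 ≈ 13.211)
t(M) = M²
1/(62*t(a) - 8364) = 1/(62*(6 + 2*√13)² - 8364) = 1/(-8364 + 62*(6 + 2*√13)²)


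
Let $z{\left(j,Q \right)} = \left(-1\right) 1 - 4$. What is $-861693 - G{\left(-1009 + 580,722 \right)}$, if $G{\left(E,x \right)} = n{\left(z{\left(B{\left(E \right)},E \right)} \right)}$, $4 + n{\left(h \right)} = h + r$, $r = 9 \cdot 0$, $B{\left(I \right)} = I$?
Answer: $-861684$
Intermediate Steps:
$r = 0$
$z{\left(j,Q \right)} = -5$ ($z{\left(j,Q \right)} = -1 - 4 = -5$)
$n{\left(h \right)} = -4 + h$ ($n{\left(h \right)} = -4 + \left(h + 0\right) = -4 + h$)
$G{\left(E,x \right)} = -9$ ($G{\left(E,x \right)} = -4 - 5 = -9$)
$-861693 - G{\left(-1009 + 580,722 \right)} = -861693 - -9 = -861693 + 9 = -861684$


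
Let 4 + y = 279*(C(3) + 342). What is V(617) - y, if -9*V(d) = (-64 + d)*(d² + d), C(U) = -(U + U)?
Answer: -70568626/3 ≈ -2.3523e+7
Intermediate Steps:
C(U) = -2*U
V(d) = -(-64 + d)*(d + d²)/9 (V(d) = -(-64 + d)*(d² + d)/9 = -(-64 + d)*(d + d²)/9)
y = 93740 (y = -4 + 279*(-2*3 + 342) = -4 + 279*(-6 + 342) = -4 + 279*336 = -4 + 93744 = 93740)
V(617) - y = (⅑)*617*(64 - 1*617² + 63*617) - 1*93740 = (⅑)*617*(64 - 1*380689 + 38871) - 93740 = (⅑)*617*(64 - 380689 + 38871) - 93740 = (⅑)*617*(-341754) - 93740 = -70287406/3 - 93740 = -70568626/3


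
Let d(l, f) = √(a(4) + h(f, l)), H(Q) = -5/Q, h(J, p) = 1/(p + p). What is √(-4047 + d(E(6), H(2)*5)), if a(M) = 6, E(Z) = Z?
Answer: √(-145692 + 6*√219)/6 ≈ 63.597*I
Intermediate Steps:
h(J, p) = 1/(2*p)
d(l, f) = √(6 + 1/(2*l))
√(-4047 + d(E(6), H(2)*5)) = √(-4047 + √(24 + 2/6)/2) = √(-4047 + √(24 + 2*(⅙))/2) = √(-4047 + √(24 + ⅓)/2) = √(-4047 + √(73/3)/2) = √(-4047 + (√219/3)/2) = √(-4047 + √219/6)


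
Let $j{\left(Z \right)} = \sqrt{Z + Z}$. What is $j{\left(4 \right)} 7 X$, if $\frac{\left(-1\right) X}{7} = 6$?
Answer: $- 588 \sqrt{2} \approx -831.56$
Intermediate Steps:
$X = -42$ ($X = \left(-7\right) 6 = -42$)
$j{\left(Z \right)} = \sqrt{2} \sqrt{Z}$ ($j{\left(Z \right)} = \sqrt{2 Z} = \sqrt{2} \sqrt{Z}$)
$j{\left(4 \right)} 7 X = \sqrt{2} \sqrt{4} \cdot 7 \left(-42\right) = \sqrt{2} \cdot 2 \cdot 7 \left(-42\right) = 2 \sqrt{2} \cdot 7 \left(-42\right) = 14 \sqrt{2} \left(-42\right) = - 588 \sqrt{2}$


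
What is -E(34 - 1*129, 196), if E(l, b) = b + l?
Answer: -101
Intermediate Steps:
-E(34 - 1*129, 196) = -(196 + (34 - 1*129)) = -(196 + (34 - 129)) = -(196 - 95) = -1*101 = -101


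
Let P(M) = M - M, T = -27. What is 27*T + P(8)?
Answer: -729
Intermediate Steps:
P(M) = 0
27*T + P(8) = 27*(-27) + 0 = -729 + 0 = -729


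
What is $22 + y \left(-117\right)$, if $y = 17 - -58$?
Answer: $-8753$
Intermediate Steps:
$y = 75$ ($y = 17 + 58 = 75$)
$22 + y \left(-117\right) = 22 + 75 \left(-117\right) = 22 - 8775 = -8753$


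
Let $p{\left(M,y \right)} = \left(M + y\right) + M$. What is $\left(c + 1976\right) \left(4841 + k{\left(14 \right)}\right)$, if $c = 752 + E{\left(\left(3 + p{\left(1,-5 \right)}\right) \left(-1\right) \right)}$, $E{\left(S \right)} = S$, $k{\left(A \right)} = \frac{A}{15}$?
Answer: $\frac{198131912}{15} \approx 1.3209 \cdot 10^{7}$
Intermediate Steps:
$k{\left(A \right)} = \frac{A}{15}$ ($k{\left(A \right)} = A \frac{1}{15} = \frac{A}{15}$)
$p{\left(M,y \right)} = y + 2 M$
$c = 752$ ($c = 752 + \left(3 + \left(-5 + 2 \cdot 1\right)\right) \left(-1\right) = 752 + \left(3 + \left(-5 + 2\right)\right) \left(-1\right) = 752 + \left(3 - 3\right) \left(-1\right) = 752 + 0 \left(-1\right) = 752 + 0 = 752$)
$\left(c + 1976\right) \left(4841 + k{\left(14 \right)}\right) = \left(752 + 1976\right) \left(4841 + \frac{1}{15} \cdot 14\right) = 2728 \left(4841 + \frac{14}{15}\right) = 2728 \cdot \frac{72629}{15} = \frac{198131912}{15}$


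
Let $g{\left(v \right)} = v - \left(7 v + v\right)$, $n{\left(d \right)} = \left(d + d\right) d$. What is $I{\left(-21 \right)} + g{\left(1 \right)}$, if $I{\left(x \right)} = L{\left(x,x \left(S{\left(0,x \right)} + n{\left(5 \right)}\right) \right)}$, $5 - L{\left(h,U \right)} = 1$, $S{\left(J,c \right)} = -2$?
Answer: $-3$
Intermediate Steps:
$n{\left(d \right)} = 2 d^{2}$ ($n{\left(d \right)} = 2 d d = 2 d^{2}$)
$L{\left(h,U \right)} = 4$ ($L{\left(h,U \right)} = 5 - 1 = 4$)
$I{\left(x \right)} = 4$
$g{\left(v \right)} = - 7 v$ ($g{\left(v \right)} = v - 8 v = - 7 v$)
$I{\left(-21 \right)} + g{\left(1 \right)} = 4 - 7 = -3$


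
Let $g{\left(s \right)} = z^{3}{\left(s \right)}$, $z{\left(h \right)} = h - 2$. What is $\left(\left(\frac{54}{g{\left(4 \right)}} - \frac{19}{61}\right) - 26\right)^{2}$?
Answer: $\frac{22781529}{59536} \approx 382.65$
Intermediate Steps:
$z{\left(h \right)} = -2 + h$ ($z{\left(h \right)} = h - 2 = -2 + h$)
$g{\left(s \right)} = \left(-2 + s\right)^{3}$
$\left(\left(\frac{54}{g{\left(4 \right)}} - \frac{19}{61}\right) - 26\right)^{2} = \left(\left(\frac{54}{\left(-2 + 4\right)^{3}} - \frac{19}{61}\right) - 26\right)^{2} = \left(\left(\frac{54}{2^{3}} - \frac{19}{61}\right) - 26\right)^{2} = \left(\left(\frac{54}{8} - \frac{19}{61}\right) - 26\right)^{2} = \left(\left(54 \cdot \frac{1}{8} - \frac{19}{61}\right) - 26\right)^{2} = \left(\left(\frac{27}{4} - \frac{19}{61}\right) - 26\right)^{2} = \left(\frac{1571}{244} - 26\right)^{2} = \left(- \frac{4773}{244}\right)^{2} = \frac{22781529}{59536}$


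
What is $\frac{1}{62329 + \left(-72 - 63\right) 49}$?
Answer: $\frac{1}{55714} \approx 1.7949 \cdot 10^{-5}$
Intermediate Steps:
$\frac{1}{62329 + \left(-72 - 63\right) 49} = \frac{1}{62329 - 6615} = \frac{1}{55714}$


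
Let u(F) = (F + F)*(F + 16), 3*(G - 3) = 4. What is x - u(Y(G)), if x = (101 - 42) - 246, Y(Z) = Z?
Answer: -3269/9 ≈ -363.22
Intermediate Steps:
G = 13/3 (G = 3 + (⅓)*4 = 3 + 4/3 = 13/3 ≈ 4.3333)
u(F) = 2*F*(16 + F) (u(F) = (2*F)*(16 + F) = 2*F*(16 + F))
x = -187 (x = 59 - 246 = -187)
x - u(Y(G)) = -187 - 2*13*(16 + 13/3)/3 = -187 - 2*13*61/(3*3) = -187 - 1*1586/9 = -187 - 1586/9 = -3269/9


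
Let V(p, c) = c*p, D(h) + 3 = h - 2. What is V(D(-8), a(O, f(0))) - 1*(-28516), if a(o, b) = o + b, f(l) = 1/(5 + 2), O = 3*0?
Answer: 199599/7 ≈ 28514.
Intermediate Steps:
O = 0
f(l) = ⅐ (f(l) = 1/7 = ⅐)
a(o, b) = b + o
D(h) = -5 + h (D(h) = -3 + (h - 2) = -3 + (-2 + h) = -5 + h)
V(D(-8), a(O, f(0))) - 1*(-28516) = (⅐ + 0)*(-5 - 8) - 1*(-28516) = (⅐)*(-13) + 28516 = -13/7 + 28516 = 199599/7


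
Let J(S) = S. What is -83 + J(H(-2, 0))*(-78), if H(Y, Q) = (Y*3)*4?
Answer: 1789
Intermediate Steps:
H(Y, Q) = 12*Y (H(Y, Q) = (3*Y)*4 = 12*Y)
-83 + J(H(-2, 0))*(-78) = -83 + (12*(-2))*(-78) = -83 - 24*(-78) = -83 + 1872 = 1789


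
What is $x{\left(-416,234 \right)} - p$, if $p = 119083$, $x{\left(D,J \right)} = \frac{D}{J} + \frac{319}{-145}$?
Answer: $- \frac{5358914}{45} \approx -1.1909 \cdot 10^{5}$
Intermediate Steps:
$x{\left(D,J \right)} = - \frac{11}{5} + \frac{D}{J}$ ($x{\left(D,J \right)} = \frac{D}{J} + 319 \left(- \frac{1}{145}\right) = \frac{D}{J} - \frac{11}{5} = - \frac{11}{5} + \frac{D}{J}$)
$x{\left(-416,234 \right)} - p = \left(- \frac{11}{5} - \frac{416}{234}\right) - 119083 = \left(- \frac{11}{5} - \frac{16}{9}\right) - 119083 = - \frac{179}{45} - 119083 = - \frac{5358914}{45}$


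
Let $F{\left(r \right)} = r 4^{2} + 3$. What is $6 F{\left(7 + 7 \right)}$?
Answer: $1362$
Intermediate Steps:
$F{\left(r \right)} = 3 + 16 r$ ($F{\left(r \right)} = r 16 + 3 = 16 r + 3 = 3 + 16 r$)
$6 F{\left(7 + 7 \right)} = 6 \left(3 + 16 \left(7 + 7\right)\right) = 6 \left(3 + 16 \cdot 14\right) = 6 \left(3 + 224\right) = 6 \cdot 227 = 1362$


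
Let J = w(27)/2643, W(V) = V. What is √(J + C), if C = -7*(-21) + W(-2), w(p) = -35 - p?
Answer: √1012726239/2643 ≈ 12.041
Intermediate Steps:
C = 145 (C = -7*(-21) - 2 = 147 - 2 = 145)
J = -62/2643 (J = (-35 - 1*27)/2643 = (-35 - 27)*(1/2643) = -62*1/2643 = -62/2643 ≈ -0.023458)
√(J + C) = √(-62/2643 + 145) = √(383173/2643) = √1012726239/2643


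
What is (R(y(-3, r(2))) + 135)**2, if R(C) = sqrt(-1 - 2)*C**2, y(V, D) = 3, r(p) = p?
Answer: 17982 + 2430*I*sqrt(3) ≈ 17982.0 + 4208.9*I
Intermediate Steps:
R(C) = I*sqrt(3)*C**2 (R(C) = sqrt(-3)*C**2 = (I*sqrt(3))*C**2 = I*sqrt(3)*C**2)
(R(y(-3, r(2))) + 135)**2 = (I*sqrt(3)*3**2 + 135)**2 = (I*sqrt(3)*9 + 135)**2 = (9*I*sqrt(3) + 135)**2 = (135 + 9*I*sqrt(3))**2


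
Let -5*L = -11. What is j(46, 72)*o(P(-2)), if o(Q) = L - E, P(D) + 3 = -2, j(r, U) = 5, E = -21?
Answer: 116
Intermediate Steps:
L = 11/5 (L = -1/5*(-11) = 11/5 ≈ 2.2000)
P(D) = -5 (P(D) = -3 - 2 = -5)
o(Q) = 116/5 (o(Q) = 11/5 - 1*(-21) = 11/5 + 21 = 116/5)
j(46, 72)*o(P(-2)) = 5*(116/5) = 116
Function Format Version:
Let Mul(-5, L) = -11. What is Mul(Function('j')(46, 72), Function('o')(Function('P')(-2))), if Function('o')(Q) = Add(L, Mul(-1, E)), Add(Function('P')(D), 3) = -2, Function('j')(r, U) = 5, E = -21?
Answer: 116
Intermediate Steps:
L = Rational(11, 5) (L = Mul(Rational(-1, 5), -11) = Rational(11, 5) ≈ 2.2000)
Function('P')(D) = -5 (Function('P')(D) = Add(-3, -2) = -5)
Function('o')(Q) = Rational(116, 5) (Function('o')(Q) = Add(Rational(11, 5), Mul(-1, -21)) = Add(Rational(11, 5), 21) = Rational(116, 5))
Mul(Function('j')(46, 72), Function('o')(Function('P')(-2))) = Mul(5, Rational(116, 5)) = 116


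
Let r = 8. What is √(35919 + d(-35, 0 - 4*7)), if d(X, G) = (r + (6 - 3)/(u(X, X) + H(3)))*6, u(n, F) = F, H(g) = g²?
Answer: √6078306/13 ≈ 189.65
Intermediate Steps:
d(X, G) = 48 + 18/(9 + X) (d(X, G) = (8 + (6 - 3)/(X + 3²))*6 = (8 + 3/(X + 9))*6 = (8 + 3/(9 + X))*6 = 48 + 18/(9 + X))
√(35919 + d(-35, 0 - 4*7)) = √(35919 + 6*(75 + 8*(-35))/(9 - 35)) = √(35919 + 6*(75 - 280)/(-26)) = √(35919 + 6*(-1/26)*(-205)) = √(35919 + 615/13) = √(467562/13) = √6078306/13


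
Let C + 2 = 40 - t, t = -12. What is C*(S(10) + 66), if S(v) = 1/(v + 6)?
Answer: 26425/8 ≈ 3303.1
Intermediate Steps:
C = 50 (C = -2 + (40 - 1*(-12)) = -2 + (40 + 12) = -2 + 52 = 50)
S(v) = 1/(6 + v)
C*(S(10) + 66) = 50*(1/(6 + 10) + 66) = 50*(1/16 + 66) = 50*(1057/16) = 26425/8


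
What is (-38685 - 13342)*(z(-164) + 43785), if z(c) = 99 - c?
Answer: -2291685296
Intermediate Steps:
(-38685 - 13342)*(z(-164) + 43785) = (-38685 - 13342)*((99 - 1*(-164)) + 43785) = -52027*((99 + 164) + 43785) = -52027*(263 + 43785) = -52027*44048 = -2291685296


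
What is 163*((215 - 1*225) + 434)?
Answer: 69112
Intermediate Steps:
163*((215 - 1*225) + 434) = 163*((215 - 225) + 434) = 163*(-10 + 434) = 163*424 = 69112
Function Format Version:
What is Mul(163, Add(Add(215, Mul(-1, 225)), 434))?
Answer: 69112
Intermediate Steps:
Mul(163, Add(Add(215, Mul(-1, 225)), 434)) = Mul(163, Add(Add(215, -225), 434)) = Mul(163, Add(-10, 434)) = Mul(163, 424) = 69112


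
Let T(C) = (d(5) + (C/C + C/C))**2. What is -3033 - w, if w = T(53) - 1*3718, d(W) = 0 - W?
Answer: 676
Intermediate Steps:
d(W) = -W
T(C) = 9 (T(C) = (-1*5 + (C/C + C/C))**2 = (-5 + (1 + 1))**2 = (-5 + 2)**2 = (-3)**2 = 9)
w = -3709 (w = 9 - 1*3718 = 9 - 3718 = -3709)
-3033 - w = -3033 - 1*(-3709) = -3033 + 3709 = 676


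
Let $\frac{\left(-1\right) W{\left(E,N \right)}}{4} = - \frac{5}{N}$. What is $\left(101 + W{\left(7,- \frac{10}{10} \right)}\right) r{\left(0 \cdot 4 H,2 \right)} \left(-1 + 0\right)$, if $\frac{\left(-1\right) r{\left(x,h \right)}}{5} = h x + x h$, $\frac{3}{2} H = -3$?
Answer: $0$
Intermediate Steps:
$H = -2$ ($H = \frac{2}{3} \left(-3\right) = -2$)
$r{\left(x,h \right)} = - 10 h x$ ($r{\left(x,h \right)} = - 5 \left(h x + x h\right) = - 5 \left(h x + h x\right) = - 5 \cdot 2 h x = - 10 h x$)
$W{\left(E,N \right)} = \frac{20}{N}$ ($W{\left(E,N \right)} = - 4 \left(- \frac{5}{N}\right) = \frac{20}{N}$)
$\left(101 + W{\left(7,- \frac{10}{10} \right)}\right) r{\left(0 \cdot 4 H,2 \right)} \left(-1 + 0\right) = \left(101 + \frac{20}{\left(-10\right) \frac{1}{10}}\right) \left(-10\right) 2 \cdot 0 \cdot 4 \left(-2\right) \left(-1 + 0\right) = \left(101 + \frac{20}{\left(-10\right) \frac{1}{10}}\right) \left(-10\right) 2 \cdot 0 \left(-2\right) \left(-1\right) = \left(101 + \frac{20}{-1}\right) \left(-10\right) 2 \cdot 0 \left(-1\right) = \left(101 + 20 \left(-1\right)\right) 0 \left(-1\right) = \left(101 - 20\right) 0 = 81 \cdot 0 = 0$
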